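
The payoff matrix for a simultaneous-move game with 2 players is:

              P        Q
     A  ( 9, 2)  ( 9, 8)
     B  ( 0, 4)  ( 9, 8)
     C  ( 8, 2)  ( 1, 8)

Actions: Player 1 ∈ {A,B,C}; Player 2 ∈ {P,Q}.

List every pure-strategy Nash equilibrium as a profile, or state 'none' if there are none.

(A,P): not NE [P2→Q gives 8>2]
(A,Q): NE
(B,P): not NE [P1→A gives 9>0; P2→Q gives 8>4]
(B,Q): NE
(C,P): not NE [P1→A gives 9>8; P2→Q gives 8>2]
(C,Q): not NE [P1→B gives 9>1]

Nash profiles: (A,Q), (B,Q)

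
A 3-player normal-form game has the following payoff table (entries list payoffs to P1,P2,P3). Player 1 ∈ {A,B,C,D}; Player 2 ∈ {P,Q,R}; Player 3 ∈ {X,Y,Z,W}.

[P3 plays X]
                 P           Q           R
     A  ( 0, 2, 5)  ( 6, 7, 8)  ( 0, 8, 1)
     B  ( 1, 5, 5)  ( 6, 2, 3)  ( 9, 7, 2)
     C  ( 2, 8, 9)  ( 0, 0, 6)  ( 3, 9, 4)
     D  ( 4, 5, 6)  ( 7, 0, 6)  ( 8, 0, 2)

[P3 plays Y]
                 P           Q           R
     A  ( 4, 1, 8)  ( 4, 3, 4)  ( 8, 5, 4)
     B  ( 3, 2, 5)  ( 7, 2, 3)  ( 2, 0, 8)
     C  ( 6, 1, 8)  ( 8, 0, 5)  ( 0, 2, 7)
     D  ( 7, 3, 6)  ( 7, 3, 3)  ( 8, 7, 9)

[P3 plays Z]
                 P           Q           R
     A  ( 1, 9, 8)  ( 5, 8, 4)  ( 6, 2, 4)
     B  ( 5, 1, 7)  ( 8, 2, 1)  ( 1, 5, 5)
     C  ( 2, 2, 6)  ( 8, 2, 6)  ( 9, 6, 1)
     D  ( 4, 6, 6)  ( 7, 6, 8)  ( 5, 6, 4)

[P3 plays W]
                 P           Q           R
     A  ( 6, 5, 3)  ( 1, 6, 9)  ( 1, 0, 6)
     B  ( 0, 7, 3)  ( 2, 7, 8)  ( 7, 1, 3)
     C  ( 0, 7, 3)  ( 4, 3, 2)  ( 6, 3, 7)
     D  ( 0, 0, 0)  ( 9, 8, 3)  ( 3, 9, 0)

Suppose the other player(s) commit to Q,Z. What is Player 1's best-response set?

argmax u_1 = {B,C}

u_1(A vs Q,Z) = 5
u_1(B vs Q,Z) = 8
u_1(C vs Q,Z) = 8
u_1(D vs Q,Z) = 7
max payoff 8 at {B,C}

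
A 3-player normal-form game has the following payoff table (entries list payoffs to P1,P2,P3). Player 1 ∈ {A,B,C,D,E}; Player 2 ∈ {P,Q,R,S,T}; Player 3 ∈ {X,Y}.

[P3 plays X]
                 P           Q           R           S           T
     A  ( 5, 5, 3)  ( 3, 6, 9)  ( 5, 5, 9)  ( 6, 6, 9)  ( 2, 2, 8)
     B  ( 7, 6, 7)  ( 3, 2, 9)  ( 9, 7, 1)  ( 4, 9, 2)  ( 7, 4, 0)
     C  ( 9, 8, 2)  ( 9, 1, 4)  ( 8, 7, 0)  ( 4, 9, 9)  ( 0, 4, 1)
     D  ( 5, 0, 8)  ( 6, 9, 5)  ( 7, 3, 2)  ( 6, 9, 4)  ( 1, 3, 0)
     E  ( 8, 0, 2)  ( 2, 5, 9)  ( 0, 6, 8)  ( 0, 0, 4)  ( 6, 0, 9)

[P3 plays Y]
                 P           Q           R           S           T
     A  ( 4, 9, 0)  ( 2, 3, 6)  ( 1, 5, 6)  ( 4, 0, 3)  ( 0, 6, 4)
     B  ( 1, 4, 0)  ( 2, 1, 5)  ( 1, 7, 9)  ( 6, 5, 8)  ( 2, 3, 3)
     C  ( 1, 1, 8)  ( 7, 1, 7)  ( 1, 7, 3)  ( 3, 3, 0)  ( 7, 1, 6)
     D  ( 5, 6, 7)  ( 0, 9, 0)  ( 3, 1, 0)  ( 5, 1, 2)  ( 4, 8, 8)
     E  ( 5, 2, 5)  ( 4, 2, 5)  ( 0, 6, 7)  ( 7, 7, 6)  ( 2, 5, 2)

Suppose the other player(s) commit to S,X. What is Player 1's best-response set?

argmax u_1 = {A,D}

u_1(A vs S,X) = 6
u_1(B vs S,X) = 4
u_1(C vs S,X) = 4
u_1(D vs S,X) = 6
u_1(E vs S,X) = 0
max payoff 6 at {A,D}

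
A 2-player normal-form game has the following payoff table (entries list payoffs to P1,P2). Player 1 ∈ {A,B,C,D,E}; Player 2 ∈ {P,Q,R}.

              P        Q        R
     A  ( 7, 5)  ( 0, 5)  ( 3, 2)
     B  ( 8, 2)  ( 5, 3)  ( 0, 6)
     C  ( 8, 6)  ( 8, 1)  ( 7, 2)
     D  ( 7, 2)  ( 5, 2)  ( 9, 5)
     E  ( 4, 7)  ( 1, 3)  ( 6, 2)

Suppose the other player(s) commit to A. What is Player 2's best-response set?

argmax u_2 = {P,Q}

u_2(P vs A) = 5
u_2(Q vs A) = 5
u_2(R vs A) = 2
max payoff 5 at {P,Q}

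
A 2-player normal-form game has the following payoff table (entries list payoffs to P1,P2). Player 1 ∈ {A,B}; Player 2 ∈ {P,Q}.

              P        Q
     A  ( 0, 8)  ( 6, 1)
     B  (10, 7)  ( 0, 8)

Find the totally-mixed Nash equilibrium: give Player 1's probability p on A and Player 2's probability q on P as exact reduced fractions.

P1 indiff ⇒ q·0+(1-q)·6 = q·10+(1-q)·0 ⇒ q(-10) = (1-q)(-6) ⇒ q = 3/8
P2 indiff ⇒ p·8+(1-p)·7 = p·1+(1-p)·8 ⇒ p(7) = (1-p)(1) ⇒ p = 1/8

(p,q) = (1/8, 3/8)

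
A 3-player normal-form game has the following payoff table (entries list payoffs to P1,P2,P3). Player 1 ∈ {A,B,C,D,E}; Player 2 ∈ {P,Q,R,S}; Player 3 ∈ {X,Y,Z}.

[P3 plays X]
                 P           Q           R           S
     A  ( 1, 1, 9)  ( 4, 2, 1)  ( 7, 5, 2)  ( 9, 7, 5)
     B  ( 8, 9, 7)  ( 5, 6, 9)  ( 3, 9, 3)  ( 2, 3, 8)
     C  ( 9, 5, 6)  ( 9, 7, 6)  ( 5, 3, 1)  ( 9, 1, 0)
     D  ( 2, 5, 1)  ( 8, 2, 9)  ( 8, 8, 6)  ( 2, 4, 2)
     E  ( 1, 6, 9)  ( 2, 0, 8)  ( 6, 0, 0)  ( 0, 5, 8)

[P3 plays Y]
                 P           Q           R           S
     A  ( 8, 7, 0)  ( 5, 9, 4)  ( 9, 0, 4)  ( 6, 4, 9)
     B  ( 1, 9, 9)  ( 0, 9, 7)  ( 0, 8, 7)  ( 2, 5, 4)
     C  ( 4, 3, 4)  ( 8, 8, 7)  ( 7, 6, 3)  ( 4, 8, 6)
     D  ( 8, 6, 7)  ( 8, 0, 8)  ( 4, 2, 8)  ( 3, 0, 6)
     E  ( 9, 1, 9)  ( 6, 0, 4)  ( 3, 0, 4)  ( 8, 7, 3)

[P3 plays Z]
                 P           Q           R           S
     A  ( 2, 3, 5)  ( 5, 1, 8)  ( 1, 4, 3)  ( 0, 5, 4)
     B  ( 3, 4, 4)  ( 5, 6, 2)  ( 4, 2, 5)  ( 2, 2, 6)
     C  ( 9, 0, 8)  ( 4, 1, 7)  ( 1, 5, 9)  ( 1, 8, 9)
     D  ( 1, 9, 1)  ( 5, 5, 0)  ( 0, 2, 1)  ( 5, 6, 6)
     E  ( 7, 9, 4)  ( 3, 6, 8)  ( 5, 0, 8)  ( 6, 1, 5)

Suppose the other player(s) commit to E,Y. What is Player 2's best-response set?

P2 best: {S}

u_2(P vs E,Y) = 1
u_2(Q vs E,Y) = 0
u_2(R vs E,Y) = 0
u_2(S vs E,Y) = 7
max payoff 7 at {S}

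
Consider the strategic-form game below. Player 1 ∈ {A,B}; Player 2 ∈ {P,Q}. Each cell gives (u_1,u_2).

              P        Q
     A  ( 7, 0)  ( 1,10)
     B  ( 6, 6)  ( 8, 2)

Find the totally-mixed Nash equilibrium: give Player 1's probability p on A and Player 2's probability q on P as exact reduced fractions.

P1 indiff ⇒ q·7+(1-q)·1 = q·6+(1-q)·8 ⇒ q(1) = (1-q)(7) ⇒ q = 7/8
P2 indiff ⇒ p·0+(1-p)·6 = p·10+(1-p)·2 ⇒ p(-10) = (1-p)(-4) ⇒ p = 2/7

P1 mixes 2/7 on A; P2 mixes 7/8 on P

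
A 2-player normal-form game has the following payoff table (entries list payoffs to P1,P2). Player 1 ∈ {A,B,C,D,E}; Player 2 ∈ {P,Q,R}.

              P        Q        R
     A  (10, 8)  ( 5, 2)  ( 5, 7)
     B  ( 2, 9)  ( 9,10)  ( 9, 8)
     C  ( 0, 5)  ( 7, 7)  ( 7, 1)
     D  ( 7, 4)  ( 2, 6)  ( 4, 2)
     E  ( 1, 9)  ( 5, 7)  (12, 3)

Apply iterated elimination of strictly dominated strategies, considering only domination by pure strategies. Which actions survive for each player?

Remaining: P1:{A,B} P2:{P,Q}

P1 drop C (B beats it: P:2>0 Q:9>7 R:9>7)
P1 drop D (A beats it: P:10>7 Q:5>2 R:5>4)
P2 drop R (P beats it: A:8>7 B:9>8 E:9>3)
P1 drop E (B beats it: P:2>1 Q:9>5)
P1→{A,B} P2→{P,Q}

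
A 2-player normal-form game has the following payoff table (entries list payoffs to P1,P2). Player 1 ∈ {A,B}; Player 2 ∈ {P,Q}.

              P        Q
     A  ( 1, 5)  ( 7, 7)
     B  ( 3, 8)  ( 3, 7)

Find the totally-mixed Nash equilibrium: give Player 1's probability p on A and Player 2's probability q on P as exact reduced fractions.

p=1/3, q=2/3

P1 indiff ⇒ q·1+(1-q)·7 = q·3+(1-q)·3 ⇒ q(-2) = (1-q)(-4) ⇒ q = 2/3
P2 indiff ⇒ p·5+(1-p)·8 = p·7+(1-p)·7 ⇒ p(-2) = (1-p)(-1) ⇒ p = 1/3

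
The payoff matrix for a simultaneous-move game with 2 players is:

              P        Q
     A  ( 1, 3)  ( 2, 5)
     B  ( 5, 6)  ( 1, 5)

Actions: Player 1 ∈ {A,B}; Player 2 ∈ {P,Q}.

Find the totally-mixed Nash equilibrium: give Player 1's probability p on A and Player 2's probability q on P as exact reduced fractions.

P1 indiff ⇒ q·1+(1-q)·2 = q·5+(1-q)·1 ⇒ q(-4) = (1-q)(-1) ⇒ q = 1/5
P2 indiff ⇒ p·3+(1-p)·6 = p·5+(1-p)·5 ⇒ p(-2) = (1-p)(-1) ⇒ p = 1/3

(p,q) = (1/3, 1/5)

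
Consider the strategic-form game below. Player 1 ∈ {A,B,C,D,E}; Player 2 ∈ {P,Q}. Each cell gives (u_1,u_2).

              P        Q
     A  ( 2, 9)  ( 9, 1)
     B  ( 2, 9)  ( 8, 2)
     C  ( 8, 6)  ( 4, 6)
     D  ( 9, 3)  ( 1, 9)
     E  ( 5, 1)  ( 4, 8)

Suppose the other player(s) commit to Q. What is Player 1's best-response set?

BR_1 = {A}

u_1(A vs Q) = 9
u_1(B vs Q) = 8
u_1(C vs Q) = 4
u_1(D vs Q) = 1
u_1(E vs Q) = 4
max payoff 9 at {A}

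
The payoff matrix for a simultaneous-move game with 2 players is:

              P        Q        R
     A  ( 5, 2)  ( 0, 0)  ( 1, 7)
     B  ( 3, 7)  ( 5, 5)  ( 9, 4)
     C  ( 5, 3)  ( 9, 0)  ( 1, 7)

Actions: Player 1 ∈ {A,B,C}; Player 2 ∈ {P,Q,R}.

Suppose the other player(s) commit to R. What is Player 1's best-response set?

BR_1 = {B}

u_1(A vs R) = 1
u_1(B vs R) = 9
u_1(C vs R) = 1
max payoff 9 at {B}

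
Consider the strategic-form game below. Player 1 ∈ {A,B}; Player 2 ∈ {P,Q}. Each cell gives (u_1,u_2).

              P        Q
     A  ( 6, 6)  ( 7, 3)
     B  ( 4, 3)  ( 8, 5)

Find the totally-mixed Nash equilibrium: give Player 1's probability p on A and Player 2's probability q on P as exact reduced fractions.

P1 mixes 2/5 on A; P2 mixes 1/3 on P

P1 indiff ⇒ q·6+(1-q)·7 = q·4+(1-q)·8 ⇒ q(2) = (1-q)(1) ⇒ q = 1/3
P2 indiff ⇒ p·6+(1-p)·3 = p·3+(1-p)·5 ⇒ p(3) = (1-p)(2) ⇒ p = 2/5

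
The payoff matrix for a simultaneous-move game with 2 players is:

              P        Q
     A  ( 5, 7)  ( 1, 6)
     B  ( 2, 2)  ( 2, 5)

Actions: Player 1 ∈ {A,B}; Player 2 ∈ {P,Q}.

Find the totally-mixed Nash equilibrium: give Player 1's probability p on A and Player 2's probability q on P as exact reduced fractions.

(p,q) = (3/4, 1/4)

P1 indiff ⇒ q·5+(1-q)·1 = q·2+(1-q)·2 ⇒ q(3) = (1-q)(1) ⇒ q = 1/4
P2 indiff ⇒ p·7+(1-p)·2 = p·6+(1-p)·5 ⇒ p(1) = (1-p)(3) ⇒ p = 3/4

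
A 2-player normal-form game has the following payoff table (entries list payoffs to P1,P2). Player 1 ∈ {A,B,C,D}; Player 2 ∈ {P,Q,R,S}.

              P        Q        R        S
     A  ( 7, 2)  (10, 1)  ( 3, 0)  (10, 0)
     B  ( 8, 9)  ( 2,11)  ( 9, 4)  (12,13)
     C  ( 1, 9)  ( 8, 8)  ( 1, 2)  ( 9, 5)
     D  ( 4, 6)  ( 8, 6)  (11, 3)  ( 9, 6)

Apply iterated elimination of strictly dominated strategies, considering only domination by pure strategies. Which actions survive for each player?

IESDS → P1:{A,B} P2:{P,Q,S}

P1 drop C (A beats it: P:7>1 Q:10>8 R:3>1 S:10>9)
P2 drop R (P beats it: A:2>0 B:9>4 D:6>3)
P1 drop D (A beats it: P:7>4 Q:10>8 S:10>9)
P1→{A,B} P2→{P,Q,S}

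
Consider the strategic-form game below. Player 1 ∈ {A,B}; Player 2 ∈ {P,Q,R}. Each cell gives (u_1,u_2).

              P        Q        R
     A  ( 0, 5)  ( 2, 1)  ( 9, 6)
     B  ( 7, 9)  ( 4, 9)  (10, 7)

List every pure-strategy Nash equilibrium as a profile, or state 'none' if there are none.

(A,P): not NE [P1→B gives 7>0; P2→R gives 6>5]
(A,Q): not NE [P1→B gives 4>2; P2→R gives 6>1]
(A,R): not NE [P1→B gives 10>9]
(B,P): NE
(B,Q): NE
(B,R): not NE [P2→Q gives 9>7]

Nash profiles: (B,P), (B,Q)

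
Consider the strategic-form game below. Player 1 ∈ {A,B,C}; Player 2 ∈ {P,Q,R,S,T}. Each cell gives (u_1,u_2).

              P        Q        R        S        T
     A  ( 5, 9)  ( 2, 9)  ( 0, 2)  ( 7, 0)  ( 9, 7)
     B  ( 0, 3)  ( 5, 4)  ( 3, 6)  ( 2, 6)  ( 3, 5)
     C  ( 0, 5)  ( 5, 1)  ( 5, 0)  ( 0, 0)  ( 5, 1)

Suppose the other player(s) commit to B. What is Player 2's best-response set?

u_2(P vs B) = 3
u_2(Q vs B) = 4
u_2(R vs B) = 6
u_2(S vs B) = 6
u_2(T vs B) = 5
max payoff 6 at {R,S}

BR_2 = {R,S}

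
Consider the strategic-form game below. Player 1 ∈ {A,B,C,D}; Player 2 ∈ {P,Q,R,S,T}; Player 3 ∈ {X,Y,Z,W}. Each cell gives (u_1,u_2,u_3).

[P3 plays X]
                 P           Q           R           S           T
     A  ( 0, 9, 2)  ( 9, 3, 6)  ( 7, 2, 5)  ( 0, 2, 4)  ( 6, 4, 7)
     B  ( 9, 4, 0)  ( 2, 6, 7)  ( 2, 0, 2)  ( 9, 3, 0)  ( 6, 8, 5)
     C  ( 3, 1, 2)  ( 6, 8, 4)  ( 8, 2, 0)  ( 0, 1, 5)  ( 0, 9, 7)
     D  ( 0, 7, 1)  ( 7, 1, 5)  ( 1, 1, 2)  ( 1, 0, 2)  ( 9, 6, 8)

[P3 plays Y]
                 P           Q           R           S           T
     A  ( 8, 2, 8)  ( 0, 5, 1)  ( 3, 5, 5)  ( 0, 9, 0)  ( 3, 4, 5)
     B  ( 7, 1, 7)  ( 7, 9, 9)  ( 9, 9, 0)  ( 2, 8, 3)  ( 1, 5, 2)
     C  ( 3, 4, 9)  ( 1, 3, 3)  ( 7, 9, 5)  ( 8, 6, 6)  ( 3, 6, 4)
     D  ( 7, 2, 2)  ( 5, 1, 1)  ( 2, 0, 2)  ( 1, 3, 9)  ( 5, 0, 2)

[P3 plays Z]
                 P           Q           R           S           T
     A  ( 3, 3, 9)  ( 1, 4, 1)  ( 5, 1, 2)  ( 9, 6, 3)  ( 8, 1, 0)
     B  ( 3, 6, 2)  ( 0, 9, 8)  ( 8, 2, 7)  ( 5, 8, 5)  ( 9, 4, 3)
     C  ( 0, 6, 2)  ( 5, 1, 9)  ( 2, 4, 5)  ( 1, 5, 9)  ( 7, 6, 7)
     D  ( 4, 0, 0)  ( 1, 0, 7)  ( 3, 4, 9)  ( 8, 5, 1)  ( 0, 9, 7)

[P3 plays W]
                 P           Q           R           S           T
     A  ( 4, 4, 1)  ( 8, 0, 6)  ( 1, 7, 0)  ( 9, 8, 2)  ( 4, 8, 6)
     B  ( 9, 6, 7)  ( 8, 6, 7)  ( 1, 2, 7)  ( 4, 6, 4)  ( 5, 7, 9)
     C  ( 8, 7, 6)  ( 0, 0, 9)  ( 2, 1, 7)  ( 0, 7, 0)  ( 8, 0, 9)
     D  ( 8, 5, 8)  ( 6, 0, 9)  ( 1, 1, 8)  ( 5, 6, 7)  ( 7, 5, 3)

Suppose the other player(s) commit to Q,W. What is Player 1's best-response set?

u_1(A vs Q,W) = 8
u_1(B vs Q,W) = 8
u_1(C vs Q,W) = 0
u_1(D vs Q,W) = 6
max payoff 8 at {A,B}

argmax u_1 = {A,B}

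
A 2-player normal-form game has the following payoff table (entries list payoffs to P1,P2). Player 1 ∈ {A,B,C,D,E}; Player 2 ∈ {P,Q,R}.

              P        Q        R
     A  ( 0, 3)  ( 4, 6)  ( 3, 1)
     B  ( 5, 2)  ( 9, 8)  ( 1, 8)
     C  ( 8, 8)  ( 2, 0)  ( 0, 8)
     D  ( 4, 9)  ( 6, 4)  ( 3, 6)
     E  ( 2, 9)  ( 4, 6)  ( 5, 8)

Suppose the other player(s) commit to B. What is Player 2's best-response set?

P2 best: {Q,R}

u_2(P vs B) = 2
u_2(Q vs B) = 8
u_2(R vs B) = 8
max payoff 8 at {Q,R}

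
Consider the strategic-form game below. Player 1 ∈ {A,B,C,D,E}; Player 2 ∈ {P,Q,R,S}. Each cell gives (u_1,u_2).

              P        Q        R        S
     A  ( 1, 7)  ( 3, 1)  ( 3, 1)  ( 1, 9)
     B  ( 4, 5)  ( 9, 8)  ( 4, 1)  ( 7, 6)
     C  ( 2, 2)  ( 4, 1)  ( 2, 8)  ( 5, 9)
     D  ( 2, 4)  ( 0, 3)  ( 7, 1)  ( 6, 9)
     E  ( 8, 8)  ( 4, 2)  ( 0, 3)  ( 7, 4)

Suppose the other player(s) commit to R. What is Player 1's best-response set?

u_1(A vs R) = 3
u_1(B vs R) = 4
u_1(C vs R) = 2
u_1(D vs R) = 7
u_1(E vs R) = 0
max payoff 7 at {D}

P1 best: {D}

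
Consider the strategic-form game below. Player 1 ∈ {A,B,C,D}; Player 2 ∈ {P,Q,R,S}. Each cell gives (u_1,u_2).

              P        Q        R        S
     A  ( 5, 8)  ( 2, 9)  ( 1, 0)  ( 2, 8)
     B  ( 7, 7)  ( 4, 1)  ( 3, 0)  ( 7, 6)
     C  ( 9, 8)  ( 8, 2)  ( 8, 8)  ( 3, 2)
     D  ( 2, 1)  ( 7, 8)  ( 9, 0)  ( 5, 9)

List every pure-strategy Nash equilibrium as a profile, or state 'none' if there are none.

(A,P): not NE [P1→C gives 9>5; P2→Q gives 9>8]
(A,Q): not NE [P1→C gives 8>2]
(A,R): not NE [P1→D gives 9>1; P2→Q gives 9>0]
(A,S): not NE [P1→B gives 7>2; P2→Q gives 9>8]
(B,P): not NE [P1→C gives 9>7]
(B,Q): not NE [P1→C gives 8>4; P2→P gives 7>1]
(B,R): not NE [P1→D gives 9>3; P2→P gives 7>0]
(B,S): not NE [P2→P gives 7>6]
(C,P): NE
(C,Q): not NE [P2→R gives 8>2]
(C,R): not NE [P1→D gives 9>8]
(C,S): not NE [P1→B gives 7>3; P2→R gives 8>2]
(D,P): not NE [P1→C gives 9>2; P2→S gives 9>1]
(D,Q): not NE [P1→C gives 8>7; P2→S gives 9>8]
(D,R): not NE [P2→S gives 9>0]
(D,S): not NE [P1→B gives 7>5]

PSNE = {(C,P)}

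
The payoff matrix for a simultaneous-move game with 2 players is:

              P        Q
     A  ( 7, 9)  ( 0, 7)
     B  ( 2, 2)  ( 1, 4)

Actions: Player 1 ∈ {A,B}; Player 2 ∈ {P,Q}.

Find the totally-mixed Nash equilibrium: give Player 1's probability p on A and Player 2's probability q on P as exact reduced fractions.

(p,q) = (1/2, 1/6)

P1 indiff ⇒ q·7+(1-q)·0 = q·2+(1-q)·1 ⇒ q(5) = (1-q)(1) ⇒ q = 1/6
P2 indiff ⇒ p·9+(1-p)·2 = p·7+(1-p)·4 ⇒ p(2) = (1-p)(2) ⇒ p = 1/2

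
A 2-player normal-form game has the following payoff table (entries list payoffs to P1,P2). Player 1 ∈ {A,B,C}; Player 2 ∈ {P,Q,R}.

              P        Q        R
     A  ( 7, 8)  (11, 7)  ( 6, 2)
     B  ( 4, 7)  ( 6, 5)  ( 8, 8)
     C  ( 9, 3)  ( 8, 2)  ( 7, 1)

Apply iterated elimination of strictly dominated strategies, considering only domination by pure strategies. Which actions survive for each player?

Survivors P1:{B,C} P2:{P,R}

P2 drop Q (P beats it: A:8>7 B:7>5 C:3>2)
P1 drop A (C beats it: P:9>7 R:7>6)
P1→{B,C} P2→{P,R}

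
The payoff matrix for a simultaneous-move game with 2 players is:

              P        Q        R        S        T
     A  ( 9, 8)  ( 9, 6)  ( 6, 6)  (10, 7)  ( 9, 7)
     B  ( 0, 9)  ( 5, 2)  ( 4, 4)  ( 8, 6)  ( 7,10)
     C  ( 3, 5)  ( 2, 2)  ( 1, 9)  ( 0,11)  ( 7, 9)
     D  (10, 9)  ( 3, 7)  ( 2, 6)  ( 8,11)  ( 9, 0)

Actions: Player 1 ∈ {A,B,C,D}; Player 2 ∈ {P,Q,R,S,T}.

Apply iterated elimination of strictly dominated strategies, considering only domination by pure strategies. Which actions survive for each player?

P1 drop B (A beats it: P:9>0 Q:9>5 R:6>4 S:10>8 T:9>7)
P1 drop C (A beats it: P:9>3 Q:9>2 R:6>1 S:10>0 T:9>7)
P2 drop Q (P beats it: A:8>6 D:9>7)
P2 drop R (P beats it: A:8>6 D:9>6)
P2 drop T (P beats it: A:8>7 D:9>0)
P1→{A,D} P2→{P,S}

Survivors P1:{A,D} P2:{P,S}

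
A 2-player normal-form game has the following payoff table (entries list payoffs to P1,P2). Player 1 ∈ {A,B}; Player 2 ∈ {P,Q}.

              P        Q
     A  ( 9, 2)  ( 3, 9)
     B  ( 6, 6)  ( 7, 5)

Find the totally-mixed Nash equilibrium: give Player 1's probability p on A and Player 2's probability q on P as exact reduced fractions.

P1 indiff ⇒ q·9+(1-q)·3 = q·6+(1-q)·7 ⇒ q(3) = (1-q)(4) ⇒ q = 4/7
P2 indiff ⇒ p·2+(1-p)·6 = p·9+(1-p)·5 ⇒ p(-7) = (1-p)(-1) ⇒ p = 1/8

(p,q) = (1/8, 4/7)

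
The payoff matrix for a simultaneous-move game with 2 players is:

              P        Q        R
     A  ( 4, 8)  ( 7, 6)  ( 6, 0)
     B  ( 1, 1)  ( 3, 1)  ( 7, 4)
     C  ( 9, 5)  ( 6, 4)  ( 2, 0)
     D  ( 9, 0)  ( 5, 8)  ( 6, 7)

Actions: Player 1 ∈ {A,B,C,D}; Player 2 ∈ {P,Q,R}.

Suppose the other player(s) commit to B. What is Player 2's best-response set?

BR_2 = {R}

u_2(P vs B) = 1
u_2(Q vs B) = 1
u_2(R vs B) = 4
max payoff 4 at {R}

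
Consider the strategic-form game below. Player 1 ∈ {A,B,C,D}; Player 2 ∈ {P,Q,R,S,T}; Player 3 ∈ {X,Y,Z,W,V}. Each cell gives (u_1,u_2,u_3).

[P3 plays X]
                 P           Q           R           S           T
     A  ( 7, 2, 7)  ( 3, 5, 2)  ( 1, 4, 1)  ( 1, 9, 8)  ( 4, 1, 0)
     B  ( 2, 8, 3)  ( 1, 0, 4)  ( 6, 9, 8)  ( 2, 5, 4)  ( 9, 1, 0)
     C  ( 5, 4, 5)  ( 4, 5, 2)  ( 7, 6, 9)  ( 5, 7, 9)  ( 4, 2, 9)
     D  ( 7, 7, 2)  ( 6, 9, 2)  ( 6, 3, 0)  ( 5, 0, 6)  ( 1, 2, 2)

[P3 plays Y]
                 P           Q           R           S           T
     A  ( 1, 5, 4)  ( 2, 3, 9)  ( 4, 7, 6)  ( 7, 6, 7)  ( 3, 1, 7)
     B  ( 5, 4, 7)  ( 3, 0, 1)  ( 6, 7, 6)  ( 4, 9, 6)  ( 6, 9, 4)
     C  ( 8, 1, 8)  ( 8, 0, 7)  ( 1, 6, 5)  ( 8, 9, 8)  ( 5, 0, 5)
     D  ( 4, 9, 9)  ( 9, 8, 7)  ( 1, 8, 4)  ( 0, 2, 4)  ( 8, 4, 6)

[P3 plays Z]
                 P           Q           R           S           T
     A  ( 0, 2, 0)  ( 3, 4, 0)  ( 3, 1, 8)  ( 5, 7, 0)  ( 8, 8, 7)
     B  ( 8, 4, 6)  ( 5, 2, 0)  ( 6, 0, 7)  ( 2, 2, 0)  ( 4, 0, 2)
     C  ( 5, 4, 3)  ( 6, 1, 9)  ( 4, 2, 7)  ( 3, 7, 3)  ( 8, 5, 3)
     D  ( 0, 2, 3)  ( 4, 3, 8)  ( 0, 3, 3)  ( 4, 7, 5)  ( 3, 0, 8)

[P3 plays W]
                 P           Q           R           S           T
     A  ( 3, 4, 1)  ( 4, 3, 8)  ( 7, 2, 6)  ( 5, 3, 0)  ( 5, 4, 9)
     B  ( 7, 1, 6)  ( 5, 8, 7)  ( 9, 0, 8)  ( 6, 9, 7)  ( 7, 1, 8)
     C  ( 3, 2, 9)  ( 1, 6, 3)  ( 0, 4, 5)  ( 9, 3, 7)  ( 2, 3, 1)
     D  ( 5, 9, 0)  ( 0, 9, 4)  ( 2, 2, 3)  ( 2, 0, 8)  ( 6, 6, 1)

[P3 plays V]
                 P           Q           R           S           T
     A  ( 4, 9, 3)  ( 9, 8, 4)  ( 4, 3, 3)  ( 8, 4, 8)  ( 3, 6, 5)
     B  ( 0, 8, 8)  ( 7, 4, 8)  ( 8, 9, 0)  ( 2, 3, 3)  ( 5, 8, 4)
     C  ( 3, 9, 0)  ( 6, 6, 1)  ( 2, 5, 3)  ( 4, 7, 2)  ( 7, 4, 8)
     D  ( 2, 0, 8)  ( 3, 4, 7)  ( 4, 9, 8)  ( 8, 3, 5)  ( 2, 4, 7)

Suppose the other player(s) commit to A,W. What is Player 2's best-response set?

argmax u_2 = {P,T}

u_2(P vs A,W) = 4
u_2(Q vs A,W) = 3
u_2(R vs A,W) = 2
u_2(S vs A,W) = 3
u_2(T vs A,W) = 4
max payoff 4 at {P,T}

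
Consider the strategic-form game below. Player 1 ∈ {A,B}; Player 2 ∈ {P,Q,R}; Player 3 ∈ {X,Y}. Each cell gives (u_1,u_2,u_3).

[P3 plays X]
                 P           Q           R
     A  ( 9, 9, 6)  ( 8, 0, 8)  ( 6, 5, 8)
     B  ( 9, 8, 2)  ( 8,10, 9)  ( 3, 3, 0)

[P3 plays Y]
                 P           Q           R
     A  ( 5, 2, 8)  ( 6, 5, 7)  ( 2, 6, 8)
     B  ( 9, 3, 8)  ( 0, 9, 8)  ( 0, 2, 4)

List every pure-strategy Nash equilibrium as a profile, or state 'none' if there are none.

PSNE = {(A,R,Y), (B,Q,X)}

(A,P,X): not NE [P3→Y gives 8>6]
(A,P,Y): not NE [P1→B gives 9>5; P2→R gives 6>2]
(A,Q,X): not NE [P2→P gives 9>0]
(A,Q,Y): not NE [P2→R gives 6>5; P3→X gives 8>7]
(A,R,X): not NE [P2→P gives 9>5]
(A,R,Y): NE
(B,P,X): not NE [P2→Q gives 10>8; P3→Y gives 8>2]
(B,P,Y): not NE [P2→Q gives 9>3]
(B,Q,X): NE
(B,Q,Y): not NE [P1→A gives 6>0; P3→X gives 9>8]
(B,R,X): not NE [P1→A gives 6>3; P2→Q gives 10>3; P3→Y gives 4>0]
(B,R,Y): not NE [P1→A gives 2>0; P2→Q gives 9>2]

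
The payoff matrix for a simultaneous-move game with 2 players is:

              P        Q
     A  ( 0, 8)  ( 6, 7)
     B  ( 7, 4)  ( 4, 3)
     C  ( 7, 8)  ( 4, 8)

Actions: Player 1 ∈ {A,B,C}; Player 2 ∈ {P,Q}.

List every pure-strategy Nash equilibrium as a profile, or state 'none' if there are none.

NE set: (B,P), (C,P)

(A,P): not NE [P1→C gives 7>0]
(A,Q): not NE [P2→P gives 8>7]
(B,P): NE
(B,Q): not NE [P1→A gives 6>4; P2→P gives 4>3]
(C,P): NE
(C,Q): not NE [P1→A gives 6>4]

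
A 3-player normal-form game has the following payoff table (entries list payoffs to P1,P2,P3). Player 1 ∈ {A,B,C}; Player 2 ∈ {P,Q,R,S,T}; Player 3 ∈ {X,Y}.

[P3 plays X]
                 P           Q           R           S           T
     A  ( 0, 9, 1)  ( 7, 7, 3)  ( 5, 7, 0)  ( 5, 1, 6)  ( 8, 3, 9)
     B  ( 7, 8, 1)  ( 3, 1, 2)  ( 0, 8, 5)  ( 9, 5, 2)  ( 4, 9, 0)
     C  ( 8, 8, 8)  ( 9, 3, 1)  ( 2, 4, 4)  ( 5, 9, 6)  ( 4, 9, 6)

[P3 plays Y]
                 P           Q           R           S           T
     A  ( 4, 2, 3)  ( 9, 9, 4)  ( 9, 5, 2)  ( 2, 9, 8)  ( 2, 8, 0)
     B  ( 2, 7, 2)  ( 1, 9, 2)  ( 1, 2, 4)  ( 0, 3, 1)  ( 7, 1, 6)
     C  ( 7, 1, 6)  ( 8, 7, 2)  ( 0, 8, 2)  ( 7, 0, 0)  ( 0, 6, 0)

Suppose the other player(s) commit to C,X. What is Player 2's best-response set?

u_2(P vs C,X) = 8
u_2(Q vs C,X) = 3
u_2(R vs C,X) = 4
u_2(S vs C,X) = 9
u_2(T vs C,X) = 9
max payoff 9 at {S,T}

P2 best: {S,T}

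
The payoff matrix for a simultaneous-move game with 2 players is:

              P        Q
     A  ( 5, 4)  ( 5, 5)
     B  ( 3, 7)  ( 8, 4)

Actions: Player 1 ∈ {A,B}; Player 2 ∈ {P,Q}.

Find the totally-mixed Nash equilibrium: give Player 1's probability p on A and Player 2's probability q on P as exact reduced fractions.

P1 indiff ⇒ q·5+(1-q)·5 = q·3+(1-q)·8 ⇒ q(2) = (1-q)(3) ⇒ q = 3/5
P2 indiff ⇒ p·4+(1-p)·7 = p·5+(1-p)·4 ⇒ p(-1) = (1-p)(-3) ⇒ p = 3/4

(p,q) = (3/4, 3/5)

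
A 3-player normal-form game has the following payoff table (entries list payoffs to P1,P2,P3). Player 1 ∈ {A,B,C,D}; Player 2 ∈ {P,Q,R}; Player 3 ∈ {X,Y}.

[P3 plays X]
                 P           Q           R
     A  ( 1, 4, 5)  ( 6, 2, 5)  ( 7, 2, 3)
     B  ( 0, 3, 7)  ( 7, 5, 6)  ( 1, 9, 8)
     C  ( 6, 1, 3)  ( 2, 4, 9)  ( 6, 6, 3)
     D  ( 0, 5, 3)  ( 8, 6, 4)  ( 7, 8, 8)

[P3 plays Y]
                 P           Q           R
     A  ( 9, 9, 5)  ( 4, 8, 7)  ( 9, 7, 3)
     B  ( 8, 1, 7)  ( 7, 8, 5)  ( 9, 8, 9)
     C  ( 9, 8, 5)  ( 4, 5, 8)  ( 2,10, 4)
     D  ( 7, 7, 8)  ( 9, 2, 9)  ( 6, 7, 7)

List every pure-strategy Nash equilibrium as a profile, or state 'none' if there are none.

NE set: (A,P,Y), (B,R,Y), (D,R,X)

(A,P,X): not NE [P1→C gives 6>1]
(A,P,Y): NE
(A,Q,X): not NE [P1→D gives 8>6; P2→P gives 4>2; P3→Y gives 7>5]
(A,Q,Y): not NE [P1→D gives 9>4; P2→P gives 9>8]
(A,R,X): not NE [P2→P gives 4>2]
(A,R,Y): not NE [P2→P gives 9>7]
(B,P,X): not NE [P1→C gives 6>0; P2→R gives 9>3]
(B,P,Y): not NE [P1→C gives 9>8; P2→R gives 8>1]
(B,Q,X): not NE [P1→D gives 8>7; P2→R gives 9>5]
(B,Q,Y): not NE [P1→D gives 9>7; P3→X gives 6>5]
(B,R,X): not NE [P1→D gives 7>1; P3→Y gives 9>8]
(B,R,Y): NE
(C,P,X): not NE [P2→R gives 6>1; P3→Y gives 5>3]
(C,P,Y): not NE [P2→R gives 10>8]
(C,Q,X): not NE [P1→D gives 8>2; P2→R gives 6>4]
(C,Q,Y): not NE [P1→D gives 9>4; P2→R gives 10>5; P3→X gives 9>8]
(C,R,X): not NE [P1→D gives 7>6; P3→Y gives 4>3]
(C,R,Y): not NE [P1→B gives 9>2]
(D,P,X): not NE [P1→C gives 6>0; P2→R gives 8>5; P3→Y gives 8>3]
(D,P,Y): not NE [P1→C gives 9>7]
(D,Q,X): not NE [P2→R gives 8>6; P3→Y gives 9>4]
(D,Q,Y): not NE [P2→R gives 7>2]
(D,R,X): NE
(D,R,Y): not NE [P1→B gives 9>6; P3→X gives 8>7]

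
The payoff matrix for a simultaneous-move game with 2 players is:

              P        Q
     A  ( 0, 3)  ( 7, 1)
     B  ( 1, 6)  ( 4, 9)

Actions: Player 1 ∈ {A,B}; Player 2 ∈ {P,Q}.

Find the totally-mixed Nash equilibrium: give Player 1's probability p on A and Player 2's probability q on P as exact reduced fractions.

P1 indiff ⇒ q·0+(1-q)·7 = q·1+(1-q)·4 ⇒ q(-1) = (1-q)(-3) ⇒ q = 3/4
P2 indiff ⇒ p·3+(1-p)·6 = p·1+(1-p)·9 ⇒ p(2) = (1-p)(3) ⇒ p = 3/5

(p,q) = (3/5, 3/4)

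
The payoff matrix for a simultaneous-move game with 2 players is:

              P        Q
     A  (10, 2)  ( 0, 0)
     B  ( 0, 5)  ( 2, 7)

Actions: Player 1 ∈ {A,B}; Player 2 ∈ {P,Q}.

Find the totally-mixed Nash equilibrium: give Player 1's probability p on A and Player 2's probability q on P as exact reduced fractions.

p=1/2, q=1/6

P1 indiff ⇒ q·10+(1-q)·0 = q·0+(1-q)·2 ⇒ q(10) = (1-q)(2) ⇒ q = 1/6
P2 indiff ⇒ p·2+(1-p)·5 = p·0+(1-p)·7 ⇒ p(2) = (1-p)(2) ⇒ p = 1/2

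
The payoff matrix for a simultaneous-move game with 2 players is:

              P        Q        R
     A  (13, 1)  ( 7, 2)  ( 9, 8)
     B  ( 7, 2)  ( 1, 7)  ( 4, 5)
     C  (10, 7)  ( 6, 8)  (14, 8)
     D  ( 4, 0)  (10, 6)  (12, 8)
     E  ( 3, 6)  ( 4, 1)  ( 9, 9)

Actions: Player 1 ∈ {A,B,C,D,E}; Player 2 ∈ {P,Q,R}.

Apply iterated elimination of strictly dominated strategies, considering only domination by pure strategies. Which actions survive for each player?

Survivors P1:{C,D} P2:{Q,R}

P1 drop B (A beats it: P:13>7 Q:7>1 R:9>4)
P1 drop E (C beats it: P:10>3 Q:6>4 R:14>9)
P2 drop P (Q beats it: A:2>1 C:8>7 D:6>0)
P1 drop A (D beats it: Q:10>7 R:12>9)
P1→{C,D} P2→{Q,R}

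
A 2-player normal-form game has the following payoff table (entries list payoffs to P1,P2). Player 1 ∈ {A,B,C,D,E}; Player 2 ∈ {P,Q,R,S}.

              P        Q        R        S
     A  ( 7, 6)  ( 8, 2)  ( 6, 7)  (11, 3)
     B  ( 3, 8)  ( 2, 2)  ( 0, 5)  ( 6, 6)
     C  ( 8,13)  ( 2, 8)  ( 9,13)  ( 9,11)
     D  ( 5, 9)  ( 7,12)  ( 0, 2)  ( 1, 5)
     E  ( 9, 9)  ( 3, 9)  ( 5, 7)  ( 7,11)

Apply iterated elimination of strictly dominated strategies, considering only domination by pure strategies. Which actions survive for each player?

P1 drop B (A beats it: P:7>3 Q:8>2 R:6>0 S:11>6)
P1 drop D (A beats it: P:7>5 Q:8>7 R:6>0 S:11>1)
P2 drop Q (S beats it: A:3>2 C:11>8 E:11>9)
P1→{A,C,E} P2→{P,R,S}

IESDS → P1:{A,C,E} P2:{P,R,S}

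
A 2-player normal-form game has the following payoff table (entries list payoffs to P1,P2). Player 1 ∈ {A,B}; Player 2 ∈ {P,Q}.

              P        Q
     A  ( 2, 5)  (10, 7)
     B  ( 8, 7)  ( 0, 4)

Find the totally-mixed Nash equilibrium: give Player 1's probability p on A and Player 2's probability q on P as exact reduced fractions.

P1 indiff ⇒ q·2+(1-q)·10 = q·8+(1-q)·0 ⇒ q(-6) = (1-q)(-10) ⇒ q = 5/8
P2 indiff ⇒ p·5+(1-p)·7 = p·7+(1-p)·4 ⇒ p(-2) = (1-p)(-3) ⇒ p = 3/5

(p,q) = (3/5, 5/8)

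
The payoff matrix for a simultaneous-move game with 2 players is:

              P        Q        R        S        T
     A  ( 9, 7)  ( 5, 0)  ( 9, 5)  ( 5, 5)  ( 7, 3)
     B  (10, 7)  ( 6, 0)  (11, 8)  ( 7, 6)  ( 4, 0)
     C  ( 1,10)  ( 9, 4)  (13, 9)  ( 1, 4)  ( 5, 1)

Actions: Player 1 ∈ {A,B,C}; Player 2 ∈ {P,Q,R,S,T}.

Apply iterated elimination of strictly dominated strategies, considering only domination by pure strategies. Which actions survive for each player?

IESDS → P1:{B,C} P2:{P,R}

P2 drop Q (P beats it: A:7>0 B:7>0 C:10>4)
P2 drop S (P beats it: A:7>5 B:7>6 C:10>4)
P2 drop T (P beats it: A:7>3 B:7>0 C:10>1)
P1 drop A (B beats it: P:10>9 R:11>9)
P1→{B,C} P2→{P,R}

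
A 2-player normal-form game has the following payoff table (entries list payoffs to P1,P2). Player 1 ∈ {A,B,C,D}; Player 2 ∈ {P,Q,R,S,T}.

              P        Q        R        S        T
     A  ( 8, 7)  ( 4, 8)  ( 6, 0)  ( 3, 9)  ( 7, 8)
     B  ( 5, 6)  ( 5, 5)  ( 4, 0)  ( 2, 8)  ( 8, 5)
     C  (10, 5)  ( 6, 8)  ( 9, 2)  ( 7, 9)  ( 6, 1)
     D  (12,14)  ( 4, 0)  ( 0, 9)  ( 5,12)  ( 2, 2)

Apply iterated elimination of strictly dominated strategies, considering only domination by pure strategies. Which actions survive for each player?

IESDS → P1:{C,D} P2:{P,S}

P2 drop Q (S beats it: A:9>8 B:8>5 C:9>8 D:12>0)
P2 drop R (P beats it: A:7>0 B:6>0 C:5>2 D:14>9)
P2 drop T (S beats it: A:9>8 B:8>5 C:9>1 D:12>2)
P1 drop A (C beats it: P:10>8 S:7>3)
P1 drop B (C beats it: P:10>5 S:7>2)
P1→{C,D} P2→{P,S}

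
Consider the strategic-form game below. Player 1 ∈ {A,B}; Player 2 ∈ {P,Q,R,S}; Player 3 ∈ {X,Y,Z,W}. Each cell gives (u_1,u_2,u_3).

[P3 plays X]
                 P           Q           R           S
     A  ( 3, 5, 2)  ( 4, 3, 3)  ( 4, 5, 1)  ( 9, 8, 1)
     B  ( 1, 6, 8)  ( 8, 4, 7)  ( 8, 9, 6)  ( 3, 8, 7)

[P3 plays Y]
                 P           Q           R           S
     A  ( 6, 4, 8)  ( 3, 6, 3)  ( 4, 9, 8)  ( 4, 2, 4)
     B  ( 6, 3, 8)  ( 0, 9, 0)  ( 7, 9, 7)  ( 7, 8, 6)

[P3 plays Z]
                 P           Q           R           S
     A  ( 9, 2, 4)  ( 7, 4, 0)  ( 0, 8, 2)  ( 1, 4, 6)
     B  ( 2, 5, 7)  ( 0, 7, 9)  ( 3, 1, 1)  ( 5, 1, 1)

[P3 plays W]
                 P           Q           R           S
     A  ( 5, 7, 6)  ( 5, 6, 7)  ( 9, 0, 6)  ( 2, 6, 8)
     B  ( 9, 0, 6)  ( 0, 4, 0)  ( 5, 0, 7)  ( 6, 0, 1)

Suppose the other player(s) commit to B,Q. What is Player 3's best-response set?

argmax u_3 = {Z}

u_3(X vs B,Q) = 7
u_3(Y vs B,Q) = 0
u_3(Z vs B,Q) = 9
u_3(W vs B,Q) = 0
max payoff 9 at {Z}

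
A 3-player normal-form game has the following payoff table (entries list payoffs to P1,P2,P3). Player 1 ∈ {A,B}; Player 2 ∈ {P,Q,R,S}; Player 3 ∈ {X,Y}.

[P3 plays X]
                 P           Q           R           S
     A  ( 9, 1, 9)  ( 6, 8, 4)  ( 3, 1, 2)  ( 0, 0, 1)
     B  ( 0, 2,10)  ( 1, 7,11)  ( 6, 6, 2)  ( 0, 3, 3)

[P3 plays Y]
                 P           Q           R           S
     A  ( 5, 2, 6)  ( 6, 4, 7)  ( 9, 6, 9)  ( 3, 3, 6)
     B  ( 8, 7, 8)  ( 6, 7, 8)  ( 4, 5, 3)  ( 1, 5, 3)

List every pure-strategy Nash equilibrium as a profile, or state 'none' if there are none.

(A,P,X): not NE [P2→Q gives 8>1]
(A,P,Y): not NE [P1→B gives 8>5; P2→R gives 6>2; P3→X gives 9>6]
(A,Q,X): not NE [P3→Y gives 7>4]
(A,Q,Y): not NE [P2→R gives 6>4]
(A,R,X): not NE [P1→B gives 6>3; P2→Q gives 8>1; P3→Y gives 9>2]
(A,R,Y): NE
(A,S,X): not NE [P2→Q gives 8>0; P3→Y gives 6>1]
(A,S,Y): not NE [P2→R gives 6>3]
(B,P,X): not NE [P1→A gives 9>0; P2→Q gives 7>2]
(B,P,Y): not NE [P3→X gives 10>8]
(B,Q,X): not NE [P1→A gives 6>1]
(B,Q,Y): not NE [P3→X gives 11>8]
(B,R,X): not NE [P2→Q gives 7>6; P3→Y gives 3>2]
(B,R,Y): not NE [P1→A gives 9>4; P2→Q gives 7>5]
(B,S,X): not NE [P2→Q gives 7>3]
(B,S,Y): not NE [P1→A gives 3>1; P2→Q gives 7>5]

NE set: (A,R,Y)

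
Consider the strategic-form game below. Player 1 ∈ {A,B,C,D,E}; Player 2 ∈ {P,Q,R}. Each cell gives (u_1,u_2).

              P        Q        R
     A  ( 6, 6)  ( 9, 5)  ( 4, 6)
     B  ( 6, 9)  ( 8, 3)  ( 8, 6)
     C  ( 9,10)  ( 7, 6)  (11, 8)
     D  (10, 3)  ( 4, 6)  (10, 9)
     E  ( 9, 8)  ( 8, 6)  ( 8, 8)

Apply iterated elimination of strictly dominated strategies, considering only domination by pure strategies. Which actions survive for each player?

P2 drop Q (R beats it: A:6>5 B:6>3 C:8>6 D:9>6 E:8>6)
P1 drop A (C beats it: P:9>6 R:11>4)
P1 drop B (C beats it: P:9>6 R:11>8)
P1 drop E (D beats it: P:10>9 R:10>8)
P1→{C,D} P2→{P,R}

IESDS → P1:{C,D} P2:{P,R}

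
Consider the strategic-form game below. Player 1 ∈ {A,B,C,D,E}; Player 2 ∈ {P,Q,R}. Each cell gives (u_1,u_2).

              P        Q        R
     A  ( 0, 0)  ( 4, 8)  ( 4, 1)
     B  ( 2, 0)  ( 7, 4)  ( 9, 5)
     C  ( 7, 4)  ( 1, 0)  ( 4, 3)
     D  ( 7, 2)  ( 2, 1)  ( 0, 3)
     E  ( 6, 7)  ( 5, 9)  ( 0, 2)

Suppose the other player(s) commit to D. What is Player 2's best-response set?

u_2(P vs D) = 2
u_2(Q vs D) = 1
u_2(R vs D) = 3
max payoff 3 at {R}

BR_2 = {R}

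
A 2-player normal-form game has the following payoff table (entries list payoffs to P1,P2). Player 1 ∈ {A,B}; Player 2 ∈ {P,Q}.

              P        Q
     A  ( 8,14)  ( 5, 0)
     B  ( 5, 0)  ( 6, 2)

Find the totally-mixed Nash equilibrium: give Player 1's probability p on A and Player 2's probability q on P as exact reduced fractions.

P1 mixes 1/8 on A; P2 mixes 1/4 on P

P1 indiff ⇒ q·8+(1-q)·5 = q·5+(1-q)·6 ⇒ q(3) = (1-q)(1) ⇒ q = 1/4
P2 indiff ⇒ p·14+(1-p)·0 = p·0+(1-p)·2 ⇒ p(14) = (1-p)(2) ⇒ p = 1/8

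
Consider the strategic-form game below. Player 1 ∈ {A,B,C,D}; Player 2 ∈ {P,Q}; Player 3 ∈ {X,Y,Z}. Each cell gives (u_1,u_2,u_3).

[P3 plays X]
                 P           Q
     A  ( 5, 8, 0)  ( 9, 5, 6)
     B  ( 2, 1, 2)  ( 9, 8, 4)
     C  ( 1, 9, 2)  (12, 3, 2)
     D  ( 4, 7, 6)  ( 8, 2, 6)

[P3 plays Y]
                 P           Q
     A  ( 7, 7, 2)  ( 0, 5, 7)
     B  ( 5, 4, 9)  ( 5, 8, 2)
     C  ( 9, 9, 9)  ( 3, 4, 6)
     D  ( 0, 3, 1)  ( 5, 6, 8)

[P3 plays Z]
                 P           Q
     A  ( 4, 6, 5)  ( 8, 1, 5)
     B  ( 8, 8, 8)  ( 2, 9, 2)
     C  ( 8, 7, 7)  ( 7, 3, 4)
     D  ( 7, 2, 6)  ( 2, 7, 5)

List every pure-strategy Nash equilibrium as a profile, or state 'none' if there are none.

(A,P,X): not NE [P3→Z gives 5>0]
(A,P,Y): not NE [P1→C gives 9>7; P3→Z gives 5>2]
(A,P,Z): not NE [P1→C gives 8>4]
(A,Q,X): not NE [P1→C gives 12>9; P2→P gives 8>5; P3→Y gives 7>6]
(A,Q,Y): not NE [P1→D gives 5>0; P2→P gives 7>5]
(A,Q,Z): not NE [P2→P gives 6>1; P3→Y gives 7>5]
(B,P,X): not NE [P1→A gives 5>2; P2→Q gives 8>1; P3→Y gives 9>2]
(B,P,Y): not NE [P1→C gives 9>5; P2→Q gives 8>4]
(B,P,Z): not NE [P2→Q gives 9>8; P3→Y gives 9>8]
(B,Q,X): not NE [P1→C gives 12>9]
(B,Q,Y): not NE [P3→X gives 4>2]
(B,Q,Z): not NE [P1→A gives 8>2; P3→X gives 4>2]
(C,P,X): not NE [P1→A gives 5>1; P3→Y gives 9>2]
(C,P,Y): NE
(C,P,Z): not NE [P3→Y gives 9>7]
(C,Q,X): not NE [P2→P gives 9>3; P3→Y gives 6>2]
(C,Q,Y): not NE [P1→D gives 5>3; P2→P gives 9>4]
(C,Q,Z): not NE [P1→A gives 8>7; P2→P gives 7>3; P3→Y gives 6>4]
(D,P,X): not NE [P1→A gives 5>4]
(D,P,Y): not NE [P1→C gives 9>0; P2→Q gives 6>3; P3→Z gives 6>1]
(D,P,Z): not NE [P1→C gives 8>7; P2→Q gives 7>2]
(D,Q,X): not NE [P1→C gives 12>8; P2→P gives 7>2; P3→Y gives 8>6]
(D,Q,Y): NE
(D,Q,Z): not NE [P1→A gives 8>2; P3→Y gives 8>5]

Nash profiles: (C,P,Y), (D,Q,Y)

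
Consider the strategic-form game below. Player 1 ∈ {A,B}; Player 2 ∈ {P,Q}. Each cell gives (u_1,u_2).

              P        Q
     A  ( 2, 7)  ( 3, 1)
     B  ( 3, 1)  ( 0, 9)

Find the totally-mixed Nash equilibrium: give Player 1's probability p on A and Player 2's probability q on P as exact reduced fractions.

P1 indiff ⇒ q·2+(1-q)·3 = q·3+(1-q)·0 ⇒ q(-1) = (1-q)(-3) ⇒ q = 3/4
P2 indiff ⇒ p·7+(1-p)·1 = p·1+(1-p)·9 ⇒ p(6) = (1-p)(8) ⇒ p = 4/7

P1 mixes 4/7 on A; P2 mixes 3/4 on P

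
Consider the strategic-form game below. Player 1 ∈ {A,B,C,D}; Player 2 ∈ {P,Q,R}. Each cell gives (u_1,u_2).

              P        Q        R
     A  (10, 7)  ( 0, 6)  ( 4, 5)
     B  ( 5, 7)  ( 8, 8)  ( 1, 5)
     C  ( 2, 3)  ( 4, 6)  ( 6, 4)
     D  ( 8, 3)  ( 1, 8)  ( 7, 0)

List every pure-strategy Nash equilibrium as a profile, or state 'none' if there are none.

(A,P): NE
(A,Q): not NE [P1→B gives 8>0; P2→P gives 7>6]
(A,R): not NE [P1→D gives 7>4; P2→P gives 7>5]
(B,P): not NE [P1→A gives 10>5; P2→Q gives 8>7]
(B,Q): NE
(B,R): not NE [P1→D gives 7>1; P2→Q gives 8>5]
(C,P): not NE [P1→A gives 10>2; P2→Q gives 6>3]
(C,Q): not NE [P1→B gives 8>4]
(C,R): not NE [P1→D gives 7>6; P2→Q gives 6>4]
(D,P): not NE [P1→A gives 10>8; P2→Q gives 8>3]
(D,Q): not NE [P1→B gives 8>1]
(D,R): not NE [P2→Q gives 8>0]

NE set: (A,P), (B,Q)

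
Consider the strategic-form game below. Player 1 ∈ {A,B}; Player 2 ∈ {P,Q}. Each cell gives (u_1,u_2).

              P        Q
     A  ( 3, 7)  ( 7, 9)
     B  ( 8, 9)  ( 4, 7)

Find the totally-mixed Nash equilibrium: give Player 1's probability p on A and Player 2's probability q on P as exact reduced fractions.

P1 indiff ⇒ q·3+(1-q)·7 = q·8+(1-q)·4 ⇒ q(-5) = (1-q)(-3) ⇒ q = 3/8
P2 indiff ⇒ p·7+(1-p)·9 = p·9+(1-p)·7 ⇒ p(-2) = (1-p)(-2) ⇒ p = 1/2

p=1/2, q=3/8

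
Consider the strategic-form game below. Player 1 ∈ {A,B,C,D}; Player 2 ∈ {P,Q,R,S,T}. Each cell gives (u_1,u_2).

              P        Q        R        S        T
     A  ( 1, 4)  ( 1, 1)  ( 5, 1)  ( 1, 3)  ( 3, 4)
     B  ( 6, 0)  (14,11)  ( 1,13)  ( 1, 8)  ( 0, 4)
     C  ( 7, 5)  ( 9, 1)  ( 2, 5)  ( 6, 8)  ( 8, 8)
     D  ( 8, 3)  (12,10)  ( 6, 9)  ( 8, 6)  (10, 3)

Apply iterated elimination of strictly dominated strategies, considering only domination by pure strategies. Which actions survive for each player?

IESDS → P1:{B,D} P2:{Q,R}

P1 drop A (D beats it: P:8>1 Q:12>1 R:6>5 S:8>1 T:10>3)
P1 drop C (D beats it: P:8>7 Q:12>9 R:6>2 S:8>6 T:10>8)
P2 drop P (Q beats it: B:11>0 D:10>3)
P2 drop S (Q beats it: B:11>8 D:10>6)
P2 drop T (Q beats it: B:11>4 D:10>3)
P1→{B,D} P2→{Q,R}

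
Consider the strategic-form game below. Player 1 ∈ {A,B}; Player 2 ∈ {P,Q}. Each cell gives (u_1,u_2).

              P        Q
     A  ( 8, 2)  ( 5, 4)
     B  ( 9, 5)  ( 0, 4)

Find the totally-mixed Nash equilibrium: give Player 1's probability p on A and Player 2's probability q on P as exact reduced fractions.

P1 indiff ⇒ q·8+(1-q)·5 = q·9+(1-q)·0 ⇒ q(-1) = (1-q)(-5) ⇒ q = 5/6
P2 indiff ⇒ p·2+(1-p)·5 = p·4+(1-p)·4 ⇒ p(-2) = (1-p)(-1) ⇒ p = 1/3

(p,q) = (1/3, 5/6)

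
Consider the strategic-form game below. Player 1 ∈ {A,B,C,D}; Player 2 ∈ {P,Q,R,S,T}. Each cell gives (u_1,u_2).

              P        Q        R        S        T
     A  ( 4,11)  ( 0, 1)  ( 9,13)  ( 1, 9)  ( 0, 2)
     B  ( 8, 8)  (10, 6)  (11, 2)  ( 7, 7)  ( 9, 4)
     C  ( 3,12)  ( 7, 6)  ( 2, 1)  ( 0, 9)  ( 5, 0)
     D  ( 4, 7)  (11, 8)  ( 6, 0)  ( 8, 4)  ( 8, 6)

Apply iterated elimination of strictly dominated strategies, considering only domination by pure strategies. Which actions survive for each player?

Remaining: P1:{B,D} P2:{P,Q}

P1 drop A (B beats it: P:8>4 Q:10>0 R:11>9 S:7>1 T:9>0)
P1 drop C (B beats it: P:8>3 Q:10>7 R:11>2 S:7>0 T:9>5)
P2 drop R (P beats it: B:8>2 D:7>0)
P2 drop S (P beats it: B:8>7 D:7>4)
P2 drop T (P beats it: B:8>4 D:7>6)
P1→{B,D} P2→{P,Q}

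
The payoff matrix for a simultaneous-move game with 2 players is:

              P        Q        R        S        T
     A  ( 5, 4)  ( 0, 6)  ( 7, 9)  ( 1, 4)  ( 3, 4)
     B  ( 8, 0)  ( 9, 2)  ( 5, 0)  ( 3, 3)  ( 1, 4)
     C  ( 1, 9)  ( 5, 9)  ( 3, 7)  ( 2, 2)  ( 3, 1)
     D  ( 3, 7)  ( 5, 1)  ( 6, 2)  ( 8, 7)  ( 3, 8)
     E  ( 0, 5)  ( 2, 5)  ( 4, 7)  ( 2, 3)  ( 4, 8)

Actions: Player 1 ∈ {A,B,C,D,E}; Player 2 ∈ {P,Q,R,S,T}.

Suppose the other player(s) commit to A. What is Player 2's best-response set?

argmax u_2 = {R}

u_2(P vs A) = 4
u_2(Q vs A) = 6
u_2(R vs A) = 9
u_2(S vs A) = 4
u_2(T vs A) = 4
max payoff 9 at {R}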